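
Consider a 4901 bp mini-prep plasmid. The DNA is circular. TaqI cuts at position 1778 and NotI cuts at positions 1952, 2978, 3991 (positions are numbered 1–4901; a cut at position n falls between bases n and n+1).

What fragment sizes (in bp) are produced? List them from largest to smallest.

Combined cut positions (sorted): 1778, 1952, 2978, 3991.
Circular molecule, 4 cuts → 4 fragments:
  1952 − 1778 = 174 bp
  2978 − 1952 = 1026 bp
  3991 − 2978 = 1013 bp
  wrap: 4901 − 3991 + 1778 = 2688 bp
Sorted largest to smallest: 2688, 1026, 1013, 174 bp.

2688, 1026, 1013, 174 bp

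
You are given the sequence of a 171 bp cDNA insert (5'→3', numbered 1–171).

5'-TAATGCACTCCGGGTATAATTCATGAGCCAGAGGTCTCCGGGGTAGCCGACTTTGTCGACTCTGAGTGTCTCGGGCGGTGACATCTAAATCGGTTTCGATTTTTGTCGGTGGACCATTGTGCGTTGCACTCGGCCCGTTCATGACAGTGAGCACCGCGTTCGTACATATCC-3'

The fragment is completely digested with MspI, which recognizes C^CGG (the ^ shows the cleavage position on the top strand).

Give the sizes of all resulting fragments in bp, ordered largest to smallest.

133, 28, 10 bp

MspI sites (CCGG) start at positions 10, 38.
MspI cuts after the first base of each site, so after positions 10, 38.
Linear molecule, 2 cuts → 3 fragments:
  1–10 → 10 bp
  11–38 → 28 bp
  39–171 → 133 bp
Sorted largest to smallest: 133, 28, 10 bp.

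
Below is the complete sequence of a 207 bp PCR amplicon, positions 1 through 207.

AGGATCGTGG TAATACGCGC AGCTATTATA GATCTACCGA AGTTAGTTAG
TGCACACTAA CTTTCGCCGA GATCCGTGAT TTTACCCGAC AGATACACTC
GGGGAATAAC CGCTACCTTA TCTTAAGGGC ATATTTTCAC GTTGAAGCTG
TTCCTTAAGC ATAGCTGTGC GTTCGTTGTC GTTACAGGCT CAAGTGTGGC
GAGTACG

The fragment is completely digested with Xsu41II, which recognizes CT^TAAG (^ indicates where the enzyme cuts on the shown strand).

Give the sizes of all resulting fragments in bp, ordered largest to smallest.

123, 52, 32 bp

Xsu41II sites (CTTAAG) start at positions 122, 154.
Xsu41II cuts after base 2 of each site, so after positions 123, 155.
Linear molecule, 2 cuts → 3 fragments:
  1–123 → 123 bp
  124–155 → 32 bp
  156–207 → 52 bp
Sorted largest to smallest: 123, 52, 32 bp.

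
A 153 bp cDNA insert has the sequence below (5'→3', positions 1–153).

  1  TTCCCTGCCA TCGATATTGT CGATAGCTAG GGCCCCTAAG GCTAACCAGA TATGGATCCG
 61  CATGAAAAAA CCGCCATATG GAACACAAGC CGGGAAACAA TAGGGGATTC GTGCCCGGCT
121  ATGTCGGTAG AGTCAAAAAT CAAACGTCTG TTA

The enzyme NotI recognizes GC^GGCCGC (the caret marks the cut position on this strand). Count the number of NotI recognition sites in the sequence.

No occurrence of GCGGCCGC is present in the sequence.
NotI does not cut: 0 sites.

0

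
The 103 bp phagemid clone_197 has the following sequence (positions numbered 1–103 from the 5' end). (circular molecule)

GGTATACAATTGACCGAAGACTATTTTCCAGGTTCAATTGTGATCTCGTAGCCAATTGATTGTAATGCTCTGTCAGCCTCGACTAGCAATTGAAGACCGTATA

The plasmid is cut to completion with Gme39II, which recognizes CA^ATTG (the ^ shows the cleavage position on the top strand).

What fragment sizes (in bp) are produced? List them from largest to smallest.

Gme39II sites (CAATTG) start at positions 7, 35, 53, 87.
Gme39II cuts after base 2 of each site, so after positions 8, 36, 54, 88.
Circular molecule, 4 cuts → 4 fragments:
  9–36 → 28 bp
  37–54 → 18 bp
  55–88 → 34 bp
  89–103 then 1–8 → 15 + 8 = 23 bp
Sorted largest to smallest: 34, 28, 23, 18 bp.

34, 28, 23, 18 bp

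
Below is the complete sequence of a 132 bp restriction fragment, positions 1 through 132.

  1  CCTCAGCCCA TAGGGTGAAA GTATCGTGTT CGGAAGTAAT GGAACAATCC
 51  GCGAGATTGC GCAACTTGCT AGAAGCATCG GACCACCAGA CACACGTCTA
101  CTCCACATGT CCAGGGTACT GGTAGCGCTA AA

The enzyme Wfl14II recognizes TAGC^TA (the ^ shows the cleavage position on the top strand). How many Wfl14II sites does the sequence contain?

0

No occurrence of TAGCTA is present in the sequence.
Wfl14II does not cut: 0 sites.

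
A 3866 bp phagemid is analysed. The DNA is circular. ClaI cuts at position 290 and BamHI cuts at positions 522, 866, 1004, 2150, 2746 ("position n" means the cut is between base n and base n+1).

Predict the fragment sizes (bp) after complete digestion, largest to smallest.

1410, 1146, 596, 344, 232, 138 bp

Combined cut positions (sorted): 290, 522, 866, 1004, 2150, 2746.
Circular molecule, 6 cuts → 6 fragments:
  522 − 290 = 232 bp
  866 − 522 = 344 bp
  1004 − 866 = 138 bp
  2150 − 1004 = 1146 bp
  2746 − 2150 = 596 bp
  wrap: 3866 − 2746 + 290 = 1410 bp
Sorted largest to smallest: 1410, 1146, 596, 344, 232, 138 bp.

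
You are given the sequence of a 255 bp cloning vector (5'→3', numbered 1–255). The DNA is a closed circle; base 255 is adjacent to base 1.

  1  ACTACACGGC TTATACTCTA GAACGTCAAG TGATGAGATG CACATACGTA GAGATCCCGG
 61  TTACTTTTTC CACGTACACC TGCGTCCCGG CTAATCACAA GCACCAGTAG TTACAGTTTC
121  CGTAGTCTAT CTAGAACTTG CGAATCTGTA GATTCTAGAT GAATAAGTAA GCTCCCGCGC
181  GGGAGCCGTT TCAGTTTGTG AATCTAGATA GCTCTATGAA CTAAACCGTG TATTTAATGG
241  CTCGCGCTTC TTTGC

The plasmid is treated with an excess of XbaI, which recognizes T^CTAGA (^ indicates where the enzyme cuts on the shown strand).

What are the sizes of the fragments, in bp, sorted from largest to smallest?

XbaI sites (TCTAGA) start at positions 17, 130, 154, 203.
XbaI cuts after the first base of each site, so after positions 17, 130, 154, 203.
Circular molecule, 4 cuts → 4 fragments:
  18–130 → 113 bp
  131–154 → 24 bp
  155–203 → 49 bp
  204–255 then 1–17 → 52 + 17 = 69 bp
Sorted largest to smallest: 113, 69, 49, 24 bp.

113, 69, 49, 24 bp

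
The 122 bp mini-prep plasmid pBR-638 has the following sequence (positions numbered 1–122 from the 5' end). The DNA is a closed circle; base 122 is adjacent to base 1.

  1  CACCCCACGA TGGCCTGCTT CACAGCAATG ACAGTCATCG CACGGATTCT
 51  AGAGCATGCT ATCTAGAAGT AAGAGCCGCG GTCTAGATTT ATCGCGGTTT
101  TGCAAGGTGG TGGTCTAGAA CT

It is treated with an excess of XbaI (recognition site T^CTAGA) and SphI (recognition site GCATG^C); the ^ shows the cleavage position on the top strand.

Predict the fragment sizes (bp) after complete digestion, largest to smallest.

56, 32, 20, 10, 4 bp

XbaI sites (TCTAGA) start at positions 48, 62, 82, 114.
XbaI cuts after the first base of each site, so after positions 48, 62, 82, 114.
The SphI site (GCATGC) starts at position 54.
SphI cuts after base 5 of each site (before the last base), so after position 58.
Combined cut positions: 48, 58, 62, 82, 114.
Circular molecule, 5 cuts → 5 fragments:
  49–58 → 10 bp
  59–62 → 4 bp
  63–82 → 20 bp
  83–114 → 32 bp
  115–122 then 1–48 → 8 + 48 = 56 bp
Sorted largest to smallest: 56, 32, 20, 10, 4 bp.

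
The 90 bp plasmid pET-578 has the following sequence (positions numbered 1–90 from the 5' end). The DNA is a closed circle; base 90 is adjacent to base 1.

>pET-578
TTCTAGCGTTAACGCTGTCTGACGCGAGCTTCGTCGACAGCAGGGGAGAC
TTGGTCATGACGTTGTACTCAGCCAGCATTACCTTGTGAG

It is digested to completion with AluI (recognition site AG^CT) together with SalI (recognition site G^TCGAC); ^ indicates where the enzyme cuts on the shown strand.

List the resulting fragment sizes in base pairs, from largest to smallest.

The AluI site (AGCT) starts at position 27.
AluI cuts after base 2 of each site, so after position 28.
The SalI site (GTCGAC) starts at position 33.
SalI cuts after the first base of each site, so after position 33.
Combined cut positions: 28, 33.
Circular molecule, 2 cuts → 2 fragments:
  29–33 → 5 bp
  34–90 then 1–28 → 57 + 28 = 85 bp
Sorted largest to smallest: 85, 5 bp.

85, 5 bp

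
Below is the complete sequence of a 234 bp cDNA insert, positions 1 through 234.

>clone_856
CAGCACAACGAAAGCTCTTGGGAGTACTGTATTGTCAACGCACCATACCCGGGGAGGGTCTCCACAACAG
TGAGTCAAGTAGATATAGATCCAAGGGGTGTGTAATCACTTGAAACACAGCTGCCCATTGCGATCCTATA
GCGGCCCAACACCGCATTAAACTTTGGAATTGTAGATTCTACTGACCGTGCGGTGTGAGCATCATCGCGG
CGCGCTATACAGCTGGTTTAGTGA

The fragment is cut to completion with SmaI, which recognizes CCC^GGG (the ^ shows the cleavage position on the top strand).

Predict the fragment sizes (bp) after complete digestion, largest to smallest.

The SmaI site (CCCGGG) starts at position 48.
SmaI cuts after base 3 of each site, so after position 50.
Linear molecule, 1 cut → 2 fragments:
  1–50 → 50 bp
  51–234 → 184 bp
Sorted largest to smallest: 184, 50 bp.

184, 50 bp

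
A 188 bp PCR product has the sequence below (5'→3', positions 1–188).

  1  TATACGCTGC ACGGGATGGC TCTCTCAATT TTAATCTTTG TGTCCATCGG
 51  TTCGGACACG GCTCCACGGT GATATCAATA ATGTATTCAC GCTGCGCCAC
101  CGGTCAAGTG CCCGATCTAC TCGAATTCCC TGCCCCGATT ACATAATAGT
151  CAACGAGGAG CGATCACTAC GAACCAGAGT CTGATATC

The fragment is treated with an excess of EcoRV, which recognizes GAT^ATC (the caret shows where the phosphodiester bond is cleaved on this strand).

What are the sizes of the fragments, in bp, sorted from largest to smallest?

112, 73, 3 bp

EcoRV sites (GATATC) start at positions 71, 183.
EcoRV cuts after base 3 of each site, so after positions 73, 185.
Linear molecule, 2 cuts → 3 fragments:
  1–73 → 73 bp
  74–185 → 112 bp
  186–188 → 3 bp
Sorted largest to smallest: 112, 73, 3 bp.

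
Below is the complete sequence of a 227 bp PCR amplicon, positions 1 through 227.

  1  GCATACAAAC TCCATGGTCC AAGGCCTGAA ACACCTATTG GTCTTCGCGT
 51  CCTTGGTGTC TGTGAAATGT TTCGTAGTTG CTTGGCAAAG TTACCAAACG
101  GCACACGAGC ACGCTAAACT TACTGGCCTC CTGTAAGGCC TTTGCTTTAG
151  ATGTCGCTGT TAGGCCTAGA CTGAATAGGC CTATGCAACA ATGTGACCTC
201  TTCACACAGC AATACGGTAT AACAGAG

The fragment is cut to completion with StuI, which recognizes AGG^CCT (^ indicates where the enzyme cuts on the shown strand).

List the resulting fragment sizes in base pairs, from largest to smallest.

StuI sites (AGGCCT) start at positions 22, 136, 162, 177.
StuI cuts after base 3 of each site, so after positions 24, 138, 164, 179.
Linear molecule, 4 cuts → 5 fragments:
  1–24 → 24 bp
  25–138 → 114 bp
  139–164 → 26 bp
  165–179 → 15 bp
  180–227 → 48 bp
Sorted largest to smallest: 114, 48, 26, 24, 15 bp.

114, 48, 26, 24, 15 bp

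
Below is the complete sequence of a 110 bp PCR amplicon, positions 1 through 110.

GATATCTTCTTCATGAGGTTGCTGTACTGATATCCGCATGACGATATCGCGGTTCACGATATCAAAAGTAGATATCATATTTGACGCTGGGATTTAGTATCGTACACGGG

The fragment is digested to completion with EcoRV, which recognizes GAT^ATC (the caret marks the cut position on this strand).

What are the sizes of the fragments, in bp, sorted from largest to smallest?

EcoRV sites (GATATC) start at positions 1, 29, 43, 58, 71.
EcoRV cuts after base 3 of each site, so after positions 3, 31, 45, 60, 73.
Linear molecule, 5 cuts → 6 fragments:
  1–3 → 3 bp
  4–31 → 28 bp
  32–45 → 14 bp
  46–60 → 15 bp
  61–73 → 13 bp
  74–110 → 37 bp
Sorted largest to smallest: 37, 28, 15, 14, 13, 3 bp.

37, 28, 15, 14, 13, 3 bp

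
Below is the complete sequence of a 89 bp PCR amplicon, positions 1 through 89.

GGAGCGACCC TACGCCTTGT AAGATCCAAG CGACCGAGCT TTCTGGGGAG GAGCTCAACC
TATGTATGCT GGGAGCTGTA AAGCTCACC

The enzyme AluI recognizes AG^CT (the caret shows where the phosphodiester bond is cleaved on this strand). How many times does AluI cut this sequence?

AGCT occurs starting at positions 37, 52, 74, 82.
AluI cuts at 4 sites.

4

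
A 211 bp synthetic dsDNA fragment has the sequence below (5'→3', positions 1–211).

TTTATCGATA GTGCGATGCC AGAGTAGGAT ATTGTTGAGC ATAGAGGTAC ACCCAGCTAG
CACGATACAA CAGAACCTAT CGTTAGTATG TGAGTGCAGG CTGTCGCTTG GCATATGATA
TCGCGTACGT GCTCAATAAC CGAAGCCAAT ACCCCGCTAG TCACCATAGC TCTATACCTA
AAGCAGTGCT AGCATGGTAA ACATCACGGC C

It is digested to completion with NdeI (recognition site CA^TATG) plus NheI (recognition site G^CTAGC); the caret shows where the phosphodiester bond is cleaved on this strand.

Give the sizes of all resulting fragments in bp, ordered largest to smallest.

75, 57, 56, 23 bp

The NdeI site (CATATG) starts at position 112.
NdeI cuts after base 2 of each site, so after position 113.
NheI sites (GCTAGC) start at positions 56, 188.
NheI cuts after the first base of each site, so after positions 56, 188.
Combined cut positions: 56, 113, 188.
Linear molecule, 3 cuts → 4 fragments:
  1–56 → 56 bp
  57–113 → 57 bp
  114–188 → 75 bp
  189–211 → 23 bp
Sorted largest to smallest: 75, 57, 56, 23 bp.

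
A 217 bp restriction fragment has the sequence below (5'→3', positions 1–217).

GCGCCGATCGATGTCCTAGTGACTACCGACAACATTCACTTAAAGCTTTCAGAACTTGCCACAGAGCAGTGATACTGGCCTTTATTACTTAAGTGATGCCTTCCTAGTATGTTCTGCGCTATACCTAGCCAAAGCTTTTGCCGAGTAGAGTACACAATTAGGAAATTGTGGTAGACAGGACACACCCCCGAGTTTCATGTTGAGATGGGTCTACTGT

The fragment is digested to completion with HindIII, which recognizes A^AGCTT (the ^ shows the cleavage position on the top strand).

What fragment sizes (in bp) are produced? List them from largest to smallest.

89, 85, 43 bp

HindIII sites (AAGCTT) start at positions 43, 132.
HindIII cuts after the first base of each site, so after positions 43, 132.
Linear molecule, 2 cuts → 3 fragments:
  1–43 → 43 bp
  44–132 → 89 bp
  133–217 → 85 bp
Sorted largest to smallest: 89, 85, 43 bp.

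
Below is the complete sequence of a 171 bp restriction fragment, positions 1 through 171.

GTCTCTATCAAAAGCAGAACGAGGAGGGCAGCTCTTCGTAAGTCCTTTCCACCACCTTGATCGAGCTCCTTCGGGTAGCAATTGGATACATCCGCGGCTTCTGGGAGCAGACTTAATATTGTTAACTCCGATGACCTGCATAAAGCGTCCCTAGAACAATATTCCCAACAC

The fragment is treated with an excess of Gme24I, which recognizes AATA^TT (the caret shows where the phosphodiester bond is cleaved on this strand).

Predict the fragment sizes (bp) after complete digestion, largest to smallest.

Gme24I sites (AATATT) start at positions 115, 158.
Gme24I cuts after base 4 of each site, so after positions 118, 161.
Linear molecule, 2 cuts → 3 fragments:
  1–118 → 118 bp
  119–161 → 43 bp
  162–171 → 10 bp
Sorted largest to smallest: 118, 43, 10 bp.

118, 43, 10 bp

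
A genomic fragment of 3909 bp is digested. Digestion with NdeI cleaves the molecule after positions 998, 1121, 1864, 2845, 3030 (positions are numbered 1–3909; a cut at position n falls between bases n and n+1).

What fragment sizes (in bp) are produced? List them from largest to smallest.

Linear molecule, 5 cuts → 6 fragments:
  998 − 0 = 998 bp
  1121 − 998 = 123 bp
  1864 − 1121 = 743 bp
  2845 − 1864 = 981 bp
  3030 − 2845 = 185 bp
  3909 − 3030 = 879 bp
Sorted largest to smallest: 998, 981, 879, 743, 185, 123 bp.

998, 981, 879, 743, 185, 123 bp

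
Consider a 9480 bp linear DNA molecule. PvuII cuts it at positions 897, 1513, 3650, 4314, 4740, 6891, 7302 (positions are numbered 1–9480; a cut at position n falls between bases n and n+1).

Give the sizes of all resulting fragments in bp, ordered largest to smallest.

Linear molecule, 7 cuts → 8 fragments:
  897 − 0 = 897 bp
  1513 − 897 = 616 bp
  3650 − 1513 = 2137 bp
  4314 − 3650 = 664 bp
  4740 − 4314 = 426 bp
  6891 − 4740 = 2151 bp
  7302 − 6891 = 411 bp
  9480 − 7302 = 2178 bp
Sorted largest to smallest: 2178, 2151, 2137, 897, 664, 616, 426, 411 bp.

2178, 2151, 2137, 897, 664, 616, 426, 411 bp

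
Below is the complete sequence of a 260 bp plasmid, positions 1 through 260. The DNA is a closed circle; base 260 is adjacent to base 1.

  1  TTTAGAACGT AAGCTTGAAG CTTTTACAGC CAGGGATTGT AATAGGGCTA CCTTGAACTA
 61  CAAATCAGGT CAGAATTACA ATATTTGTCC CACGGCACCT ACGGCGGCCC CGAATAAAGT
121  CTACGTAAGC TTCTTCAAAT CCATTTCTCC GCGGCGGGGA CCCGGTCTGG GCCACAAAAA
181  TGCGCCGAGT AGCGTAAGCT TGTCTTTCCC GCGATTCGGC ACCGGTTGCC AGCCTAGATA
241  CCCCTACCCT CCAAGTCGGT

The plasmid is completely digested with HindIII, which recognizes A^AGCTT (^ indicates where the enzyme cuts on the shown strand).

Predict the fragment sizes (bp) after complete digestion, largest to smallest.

HindIII sites (AAGCTT) start at positions 11, 18, 127, 196.
HindIII cuts after the first base of each site, so after positions 11, 18, 127, 196.
Circular molecule, 4 cuts → 4 fragments:
  12–18 → 7 bp
  19–127 → 109 bp
  128–196 → 69 bp
  197–260 then 1–11 → 64 + 11 = 75 bp
Sorted largest to smallest: 109, 75, 69, 7 bp.

109, 75, 69, 7 bp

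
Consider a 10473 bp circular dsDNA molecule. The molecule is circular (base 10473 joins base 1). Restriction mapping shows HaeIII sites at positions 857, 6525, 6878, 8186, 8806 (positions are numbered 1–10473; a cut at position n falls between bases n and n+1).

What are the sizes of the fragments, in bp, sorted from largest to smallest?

5668, 2524, 1308, 620, 353 bp

Circular molecule, 5 cuts → 5 fragments:
  6525 − 857 = 5668 bp
  6878 − 6525 = 353 bp
  8186 − 6878 = 1308 bp
  8806 − 8186 = 620 bp
  wrap: 10473 − 8806 + 857 = 2524 bp
Sorted largest to smallest: 5668, 2524, 1308, 620, 353 bp.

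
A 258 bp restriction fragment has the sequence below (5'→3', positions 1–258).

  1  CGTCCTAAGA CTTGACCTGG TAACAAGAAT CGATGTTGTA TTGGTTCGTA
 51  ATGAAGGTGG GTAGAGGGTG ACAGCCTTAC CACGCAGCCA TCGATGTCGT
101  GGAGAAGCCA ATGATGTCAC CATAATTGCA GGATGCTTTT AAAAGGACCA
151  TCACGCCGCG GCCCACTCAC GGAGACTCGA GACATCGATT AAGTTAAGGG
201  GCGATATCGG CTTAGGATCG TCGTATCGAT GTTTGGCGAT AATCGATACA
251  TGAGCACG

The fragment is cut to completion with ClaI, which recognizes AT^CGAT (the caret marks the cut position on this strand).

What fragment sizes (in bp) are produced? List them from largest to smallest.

94, 61, 41, 30, 17, 15 bp

ClaI sites (ATCGAT) start at positions 29, 90, 184, 225, 242.
ClaI cuts after base 2 of each site, so after positions 30, 91, 185, 226, 243.
Linear molecule, 5 cuts → 6 fragments:
  1–30 → 30 bp
  31–91 → 61 bp
  92–185 → 94 bp
  186–226 → 41 bp
  227–243 → 17 bp
  244–258 → 15 bp
Sorted largest to smallest: 94, 61, 41, 30, 17, 15 bp.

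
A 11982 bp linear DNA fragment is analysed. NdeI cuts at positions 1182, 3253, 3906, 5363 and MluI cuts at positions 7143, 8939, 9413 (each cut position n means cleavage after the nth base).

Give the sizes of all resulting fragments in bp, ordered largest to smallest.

2569, 2071, 1796, 1780, 1457, 1182, 653, 474 bp

Combined cut positions (sorted): 1182, 3253, 3906, 5363, 7143, 8939, 9413.
Linear molecule, 7 cuts → 8 fragments:
  1182 − 0 = 1182 bp
  3253 − 1182 = 2071 bp
  3906 − 3253 = 653 bp
  5363 − 3906 = 1457 bp
  7143 − 5363 = 1780 bp
  8939 − 7143 = 1796 bp
  9413 − 8939 = 474 bp
  11982 − 9413 = 2569 bp
Sorted largest to smallest: 2569, 2071, 1796, 1780, 1457, 1182, 653, 474 bp.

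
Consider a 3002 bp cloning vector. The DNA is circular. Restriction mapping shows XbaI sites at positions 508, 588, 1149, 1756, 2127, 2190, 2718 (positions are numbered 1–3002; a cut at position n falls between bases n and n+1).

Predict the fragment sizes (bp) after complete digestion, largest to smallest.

Circular molecule, 7 cuts → 7 fragments:
  588 − 508 = 80 bp
  1149 − 588 = 561 bp
  1756 − 1149 = 607 bp
  2127 − 1756 = 371 bp
  2190 − 2127 = 63 bp
  2718 − 2190 = 528 bp
  wrap: 3002 − 2718 + 508 = 792 bp
Sorted largest to smallest: 792, 607, 561, 528, 371, 80, 63 bp.

792, 607, 561, 528, 371, 80, 63 bp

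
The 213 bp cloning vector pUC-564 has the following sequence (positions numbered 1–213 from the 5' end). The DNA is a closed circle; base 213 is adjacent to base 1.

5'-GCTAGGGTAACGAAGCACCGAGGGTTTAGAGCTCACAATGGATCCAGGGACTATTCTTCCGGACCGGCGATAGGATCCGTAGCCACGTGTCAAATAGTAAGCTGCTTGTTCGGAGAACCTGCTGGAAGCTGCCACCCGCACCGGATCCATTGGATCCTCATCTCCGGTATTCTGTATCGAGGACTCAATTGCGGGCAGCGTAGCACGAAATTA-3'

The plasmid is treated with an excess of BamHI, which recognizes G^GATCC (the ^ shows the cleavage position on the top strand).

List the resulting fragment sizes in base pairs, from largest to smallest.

BamHI sites (GGATCC) start at positions 40, 73, 143, 152.
BamHI cuts after the first base of each site, so after positions 40, 73, 143, 152.
Circular molecule, 4 cuts → 4 fragments:
  41–73 → 33 bp
  74–143 → 70 bp
  144–152 → 9 bp
  153–213 then 1–40 → 61 + 40 = 101 bp
Sorted largest to smallest: 101, 70, 33, 9 bp.

101, 70, 33, 9 bp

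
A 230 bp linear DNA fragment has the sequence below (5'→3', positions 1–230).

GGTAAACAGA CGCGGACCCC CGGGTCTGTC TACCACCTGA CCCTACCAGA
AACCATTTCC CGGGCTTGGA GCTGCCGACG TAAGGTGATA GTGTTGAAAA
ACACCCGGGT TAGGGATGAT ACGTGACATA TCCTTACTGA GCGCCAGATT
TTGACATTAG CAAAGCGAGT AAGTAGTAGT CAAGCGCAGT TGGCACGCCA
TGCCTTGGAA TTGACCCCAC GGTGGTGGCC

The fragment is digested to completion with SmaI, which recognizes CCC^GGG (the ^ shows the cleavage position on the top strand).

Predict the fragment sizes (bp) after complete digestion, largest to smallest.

124, 45, 40, 21 bp

SmaI sites (CCCGGG) start at positions 19, 59, 104.
SmaI cuts after base 3 of each site, so after positions 21, 61, 106.
Linear molecule, 3 cuts → 4 fragments:
  1–21 → 21 bp
  22–61 → 40 bp
  62–106 → 45 bp
  107–230 → 124 bp
Sorted largest to smallest: 124, 45, 40, 21 bp.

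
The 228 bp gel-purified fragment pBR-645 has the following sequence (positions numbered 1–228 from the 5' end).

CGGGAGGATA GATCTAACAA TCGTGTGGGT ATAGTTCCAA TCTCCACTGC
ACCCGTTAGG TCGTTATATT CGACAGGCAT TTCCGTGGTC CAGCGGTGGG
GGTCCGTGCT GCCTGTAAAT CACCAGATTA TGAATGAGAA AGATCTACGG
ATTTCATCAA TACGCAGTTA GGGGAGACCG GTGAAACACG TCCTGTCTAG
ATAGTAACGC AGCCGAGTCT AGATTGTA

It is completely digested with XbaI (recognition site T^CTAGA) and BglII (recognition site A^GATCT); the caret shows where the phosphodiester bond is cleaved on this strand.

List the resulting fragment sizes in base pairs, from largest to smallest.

131, 55, 22, 10, 10 bp

XbaI sites (TCTAGA) start at positions 196, 218.
XbaI cuts after the first base of each site, so after positions 196, 218.
BglII sites (AGATCT) start at positions 10, 141.
BglII cuts after the first base of each site, so after positions 10, 141.
Combined cut positions: 10, 141, 196, 218.
Linear molecule, 4 cuts → 5 fragments:
  1–10 → 10 bp
  11–141 → 131 bp
  142–196 → 55 bp
  197–218 → 22 bp
  219–228 → 10 bp
Sorted largest to smallest: 131, 55, 22, 10, 10 bp.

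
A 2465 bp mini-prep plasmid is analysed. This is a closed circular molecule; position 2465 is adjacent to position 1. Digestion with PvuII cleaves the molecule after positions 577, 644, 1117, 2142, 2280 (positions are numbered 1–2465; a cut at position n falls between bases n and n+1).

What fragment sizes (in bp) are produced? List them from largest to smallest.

1025, 762, 473, 138, 67 bp

Circular molecule, 5 cuts → 5 fragments:
  644 − 577 = 67 bp
  1117 − 644 = 473 bp
  2142 − 1117 = 1025 bp
  2280 − 2142 = 138 bp
  wrap: 2465 − 2280 + 577 = 762 bp
Sorted largest to smallest: 1025, 762, 473, 138, 67 bp.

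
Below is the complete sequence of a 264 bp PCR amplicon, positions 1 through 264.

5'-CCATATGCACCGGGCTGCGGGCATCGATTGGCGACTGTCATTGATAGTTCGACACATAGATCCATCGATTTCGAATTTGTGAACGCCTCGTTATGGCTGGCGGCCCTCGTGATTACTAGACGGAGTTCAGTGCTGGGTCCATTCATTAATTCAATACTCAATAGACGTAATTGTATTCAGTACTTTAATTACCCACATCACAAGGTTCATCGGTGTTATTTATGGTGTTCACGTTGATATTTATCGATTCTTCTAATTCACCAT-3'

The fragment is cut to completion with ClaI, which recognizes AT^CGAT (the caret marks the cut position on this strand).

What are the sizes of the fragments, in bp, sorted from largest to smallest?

ClaI sites (ATCGAT) start at positions 23, 64, 243.
ClaI cuts after base 2 of each site, so after positions 24, 65, 244.
Linear molecule, 3 cuts → 4 fragments:
  1–24 → 24 bp
  25–65 → 41 bp
  66–244 → 179 bp
  245–264 → 20 bp
Sorted largest to smallest: 179, 41, 24, 20 bp.

179, 41, 24, 20 bp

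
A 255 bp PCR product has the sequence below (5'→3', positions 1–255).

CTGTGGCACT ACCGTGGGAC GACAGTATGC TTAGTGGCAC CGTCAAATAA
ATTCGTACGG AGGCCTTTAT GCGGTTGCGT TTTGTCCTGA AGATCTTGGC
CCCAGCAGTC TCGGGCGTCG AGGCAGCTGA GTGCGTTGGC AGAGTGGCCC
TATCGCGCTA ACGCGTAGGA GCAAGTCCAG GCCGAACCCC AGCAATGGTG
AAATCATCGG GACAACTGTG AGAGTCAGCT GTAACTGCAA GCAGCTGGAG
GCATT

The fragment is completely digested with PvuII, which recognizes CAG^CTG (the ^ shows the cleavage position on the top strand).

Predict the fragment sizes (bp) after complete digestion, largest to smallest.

126, 102, 16, 11 bp

PvuII sites (CAGCTG) start at positions 124, 226, 242.
PvuII cuts after base 3 of each site, so after positions 126, 228, 244.
Linear molecule, 3 cuts → 4 fragments:
  1–126 → 126 bp
  127–228 → 102 bp
  229–244 → 16 bp
  245–255 → 11 bp
Sorted largest to smallest: 126, 102, 16, 11 bp.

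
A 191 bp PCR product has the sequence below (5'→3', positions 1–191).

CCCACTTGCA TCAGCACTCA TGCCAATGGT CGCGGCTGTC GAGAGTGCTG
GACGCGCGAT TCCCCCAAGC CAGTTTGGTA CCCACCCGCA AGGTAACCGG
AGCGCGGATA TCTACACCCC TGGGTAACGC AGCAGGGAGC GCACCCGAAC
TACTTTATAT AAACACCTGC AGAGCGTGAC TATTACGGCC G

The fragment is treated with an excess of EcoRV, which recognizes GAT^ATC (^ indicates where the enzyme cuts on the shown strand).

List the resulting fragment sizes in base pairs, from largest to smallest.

109, 82 bp

The EcoRV site (GATATC) starts at position 107.
EcoRV cuts after base 3 of each site, so after position 109.
Linear molecule, 1 cut → 2 fragments:
  1–109 → 109 bp
  110–191 → 82 bp
Sorted largest to smallest: 109, 82 bp.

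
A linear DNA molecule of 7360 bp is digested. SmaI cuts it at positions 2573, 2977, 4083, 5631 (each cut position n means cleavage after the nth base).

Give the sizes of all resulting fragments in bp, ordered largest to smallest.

Linear molecule, 4 cuts → 5 fragments:
  2573 − 0 = 2573 bp
  2977 − 2573 = 404 bp
  4083 − 2977 = 1106 bp
  5631 − 4083 = 1548 bp
  7360 − 5631 = 1729 bp
Sorted largest to smallest: 2573, 1729, 1548, 1106, 404 bp.

2573, 1729, 1548, 1106, 404 bp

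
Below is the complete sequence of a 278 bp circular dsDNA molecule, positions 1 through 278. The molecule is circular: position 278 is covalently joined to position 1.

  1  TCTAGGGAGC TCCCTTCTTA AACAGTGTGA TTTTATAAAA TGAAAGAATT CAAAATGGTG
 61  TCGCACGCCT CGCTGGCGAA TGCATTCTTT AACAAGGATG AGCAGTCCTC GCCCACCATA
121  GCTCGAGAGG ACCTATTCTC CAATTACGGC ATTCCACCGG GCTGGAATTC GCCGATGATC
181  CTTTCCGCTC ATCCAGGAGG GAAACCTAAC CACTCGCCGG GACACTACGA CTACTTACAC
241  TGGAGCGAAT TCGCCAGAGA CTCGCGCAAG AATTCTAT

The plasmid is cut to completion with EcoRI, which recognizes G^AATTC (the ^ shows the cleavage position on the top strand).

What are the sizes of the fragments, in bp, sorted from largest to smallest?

119, 82, 54, 23 bp

EcoRI sites (GAATTC) start at positions 46, 165, 247, 270.
EcoRI cuts after the first base of each site, so after positions 46, 165, 247, 270.
Circular molecule, 4 cuts → 4 fragments:
  47–165 → 119 bp
  166–247 → 82 bp
  248–270 → 23 bp
  271–278 then 1–46 → 8 + 46 = 54 bp
Sorted largest to smallest: 119, 82, 54, 23 bp.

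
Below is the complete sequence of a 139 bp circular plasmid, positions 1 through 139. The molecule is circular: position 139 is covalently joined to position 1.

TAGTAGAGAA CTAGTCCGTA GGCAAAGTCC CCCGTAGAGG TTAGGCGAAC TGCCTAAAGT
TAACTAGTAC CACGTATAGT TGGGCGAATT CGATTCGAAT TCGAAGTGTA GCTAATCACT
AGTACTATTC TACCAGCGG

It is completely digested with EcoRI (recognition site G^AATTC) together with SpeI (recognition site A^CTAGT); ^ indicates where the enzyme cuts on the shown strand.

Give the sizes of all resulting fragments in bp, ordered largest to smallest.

EcoRI sites (GAATTC) start at positions 86, 97.
EcoRI cuts after the first base of each site, so after positions 86, 97.
SpeI sites (ACTAGT) start at positions 10, 63, 118.
SpeI cuts after the first base of each site, so after positions 10, 63, 118.
Combined cut positions: 10, 63, 86, 97, 118.
Circular molecule, 5 cuts → 5 fragments:
  11–63 → 53 bp
  64–86 → 23 bp
  87–97 → 11 bp
  98–118 → 21 bp
  119–139 then 1–10 → 21 + 10 = 31 bp
Sorted largest to smallest: 53, 31, 23, 21, 11 bp.

53, 31, 23, 21, 11 bp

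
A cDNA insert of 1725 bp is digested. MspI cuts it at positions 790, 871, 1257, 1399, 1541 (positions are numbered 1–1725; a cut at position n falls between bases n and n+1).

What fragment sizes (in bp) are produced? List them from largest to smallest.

790, 386, 184, 142, 142, 81 bp

Linear molecule, 5 cuts → 6 fragments:
  790 − 0 = 790 bp
  871 − 790 = 81 bp
  1257 − 871 = 386 bp
  1399 − 1257 = 142 bp
  1541 − 1399 = 142 bp
  1725 − 1541 = 184 bp
Sorted largest to smallest: 790, 386, 184, 142, 142, 81 bp.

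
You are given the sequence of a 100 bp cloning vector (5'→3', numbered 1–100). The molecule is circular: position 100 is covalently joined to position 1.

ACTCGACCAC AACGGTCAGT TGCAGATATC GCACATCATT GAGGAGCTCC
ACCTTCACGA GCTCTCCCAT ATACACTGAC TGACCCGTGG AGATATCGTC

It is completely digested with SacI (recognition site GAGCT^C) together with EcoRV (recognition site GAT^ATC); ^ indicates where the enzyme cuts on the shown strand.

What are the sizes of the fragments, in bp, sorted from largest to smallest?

SacI sites (GAGCTC) start at positions 44, 59.
SacI cuts after base 5 of each site (before the last base), so after positions 48, 63.
EcoRV sites (GATATC) start at positions 25, 92.
EcoRV cuts after base 3 of each site, so after positions 27, 94.
Combined cut positions: 27, 48, 63, 94.
Circular molecule, 4 cuts → 4 fragments:
  28–48 → 21 bp
  49–63 → 15 bp
  64–94 → 31 bp
  95–100 then 1–27 → 6 + 27 = 33 bp
Sorted largest to smallest: 33, 31, 21, 15 bp.

33, 31, 21, 15 bp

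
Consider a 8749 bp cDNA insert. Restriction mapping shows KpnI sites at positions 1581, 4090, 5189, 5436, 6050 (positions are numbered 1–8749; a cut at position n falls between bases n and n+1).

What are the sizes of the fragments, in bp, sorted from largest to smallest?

2699, 2509, 1581, 1099, 614, 247 bp

Linear molecule, 5 cuts → 6 fragments:
  1581 − 0 = 1581 bp
  4090 − 1581 = 2509 bp
  5189 − 4090 = 1099 bp
  5436 − 5189 = 247 bp
  6050 − 5436 = 614 bp
  8749 − 6050 = 2699 bp
Sorted largest to smallest: 2699, 2509, 1581, 1099, 614, 247 bp.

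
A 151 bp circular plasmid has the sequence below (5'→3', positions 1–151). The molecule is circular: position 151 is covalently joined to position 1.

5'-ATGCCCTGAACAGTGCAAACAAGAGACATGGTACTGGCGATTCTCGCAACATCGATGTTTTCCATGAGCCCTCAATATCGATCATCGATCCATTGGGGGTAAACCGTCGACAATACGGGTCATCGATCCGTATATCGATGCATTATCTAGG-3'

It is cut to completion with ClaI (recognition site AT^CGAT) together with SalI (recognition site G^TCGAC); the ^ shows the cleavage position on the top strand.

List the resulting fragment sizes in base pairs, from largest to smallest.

68, 26, 21, 17, 12, 7 bp

ClaI sites (ATCGAT) start at positions 51, 77, 84, 122, 134.
ClaI cuts after base 2 of each site, so after positions 52, 78, 85, 123, 135.
The SalI site (GTCGAC) starts at position 106.
SalI cuts after the first base of each site, so after position 106.
Combined cut positions: 52, 78, 85, 106, 123, 135.
Circular molecule, 6 cuts → 6 fragments:
  53–78 → 26 bp
  79–85 → 7 bp
  86–106 → 21 bp
  107–123 → 17 bp
  124–135 → 12 bp
  136–151 then 1–52 → 16 + 52 = 68 bp
Sorted largest to smallest: 68, 26, 21, 17, 12, 7 bp.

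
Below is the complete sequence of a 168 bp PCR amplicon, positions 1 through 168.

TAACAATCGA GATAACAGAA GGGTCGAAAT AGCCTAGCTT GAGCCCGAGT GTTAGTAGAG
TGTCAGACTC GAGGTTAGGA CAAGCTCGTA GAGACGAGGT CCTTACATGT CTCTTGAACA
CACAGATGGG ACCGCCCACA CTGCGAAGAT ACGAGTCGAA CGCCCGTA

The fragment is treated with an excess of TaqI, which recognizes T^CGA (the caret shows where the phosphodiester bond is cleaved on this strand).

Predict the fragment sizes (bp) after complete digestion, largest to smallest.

87, 45, 17, 12, 7 bp

TaqI sites (TCGA) start at positions 7, 24, 69, 156.
TaqI cuts after the first base of each site, so after positions 7, 24, 69, 156.
Linear molecule, 4 cuts → 5 fragments:
  1–7 → 7 bp
  8–24 → 17 bp
  25–69 → 45 bp
  70–156 → 87 bp
  157–168 → 12 bp
Sorted largest to smallest: 87, 45, 17, 12, 7 bp.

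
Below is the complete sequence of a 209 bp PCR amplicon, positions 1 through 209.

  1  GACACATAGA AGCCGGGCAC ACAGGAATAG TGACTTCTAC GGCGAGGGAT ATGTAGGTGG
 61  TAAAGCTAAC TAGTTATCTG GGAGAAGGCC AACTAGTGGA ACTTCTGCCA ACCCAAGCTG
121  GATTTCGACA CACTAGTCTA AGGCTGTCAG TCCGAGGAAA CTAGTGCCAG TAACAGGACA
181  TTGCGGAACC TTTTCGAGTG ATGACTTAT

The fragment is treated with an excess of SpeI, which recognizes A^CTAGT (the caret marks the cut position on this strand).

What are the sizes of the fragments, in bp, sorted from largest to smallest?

SpeI sites (ACTAGT) start at positions 69, 92, 132, 160.
SpeI cuts after the first base of each site, so after positions 69, 92, 132, 160.
Linear molecule, 4 cuts → 5 fragments:
  1–69 → 69 bp
  70–92 → 23 bp
  93–132 → 40 bp
  133–160 → 28 bp
  161–209 → 49 bp
Sorted largest to smallest: 69, 49, 40, 28, 23 bp.

69, 49, 40, 28, 23 bp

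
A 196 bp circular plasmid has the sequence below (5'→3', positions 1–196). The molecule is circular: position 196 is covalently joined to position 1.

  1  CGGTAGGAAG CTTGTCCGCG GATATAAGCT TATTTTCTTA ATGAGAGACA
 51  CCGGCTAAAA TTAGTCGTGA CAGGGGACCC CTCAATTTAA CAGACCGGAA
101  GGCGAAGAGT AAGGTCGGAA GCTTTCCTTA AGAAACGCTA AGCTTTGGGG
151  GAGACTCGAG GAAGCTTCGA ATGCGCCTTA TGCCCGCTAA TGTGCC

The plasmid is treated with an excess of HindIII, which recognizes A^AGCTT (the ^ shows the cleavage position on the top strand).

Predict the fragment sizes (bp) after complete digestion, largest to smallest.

93, 42, 22, 21, 18 bp

HindIII sites (AAGCTT) start at positions 8, 26, 119, 140, 162.
HindIII cuts after the first base of each site, so after positions 8, 26, 119, 140, 162.
Circular molecule, 5 cuts → 5 fragments:
  9–26 → 18 bp
  27–119 → 93 bp
  120–140 → 21 bp
  141–162 → 22 bp
  163–196 then 1–8 → 34 + 8 = 42 bp
Sorted largest to smallest: 93, 42, 22, 21, 18 bp.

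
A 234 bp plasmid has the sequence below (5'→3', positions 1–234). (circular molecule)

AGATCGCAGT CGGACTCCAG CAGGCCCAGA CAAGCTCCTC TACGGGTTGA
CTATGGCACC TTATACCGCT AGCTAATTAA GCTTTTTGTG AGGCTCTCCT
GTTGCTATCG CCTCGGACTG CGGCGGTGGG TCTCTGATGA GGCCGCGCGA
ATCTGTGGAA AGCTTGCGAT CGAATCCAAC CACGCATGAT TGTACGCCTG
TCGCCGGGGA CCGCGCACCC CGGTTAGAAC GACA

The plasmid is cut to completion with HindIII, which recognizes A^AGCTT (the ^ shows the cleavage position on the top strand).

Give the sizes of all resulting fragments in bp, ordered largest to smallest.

153, 81 bp

HindIII sites (AAGCTT) start at positions 79, 160.
HindIII cuts after the first base of each site, so after positions 79, 160.
Circular molecule, 2 cuts → 2 fragments:
  80–160 → 81 bp
  161–234 then 1–79 → 74 + 79 = 153 bp
Sorted largest to smallest: 153, 81 bp.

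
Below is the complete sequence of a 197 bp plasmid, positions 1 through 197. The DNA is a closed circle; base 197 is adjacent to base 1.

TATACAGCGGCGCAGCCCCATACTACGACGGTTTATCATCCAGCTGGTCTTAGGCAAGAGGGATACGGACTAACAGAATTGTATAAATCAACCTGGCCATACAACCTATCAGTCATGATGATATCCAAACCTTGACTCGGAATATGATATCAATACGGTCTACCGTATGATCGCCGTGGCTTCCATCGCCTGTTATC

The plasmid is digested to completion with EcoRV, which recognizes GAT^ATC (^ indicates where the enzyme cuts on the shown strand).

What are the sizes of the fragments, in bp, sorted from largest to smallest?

EcoRV sites (GATATC) start at positions 120, 146.
EcoRV cuts after base 3 of each site, so after positions 122, 148.
Circular molecule, 2 cuts → 2 fragments:
  123–148 → 26 bp
  149–197 then 1–122 → 49 + 122 = 171 bp
Sorted largest to smallest: 171, 26 bp.

171, 26 bp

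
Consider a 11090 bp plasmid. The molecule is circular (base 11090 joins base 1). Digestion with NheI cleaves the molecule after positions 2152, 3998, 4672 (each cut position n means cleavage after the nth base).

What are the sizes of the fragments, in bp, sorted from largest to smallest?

Circular molecule, 3 cuts → 3 fragments:
  3998 − 2152 = 1846 bp
  4672 − 3998 = 674 bp
  wrap: 11090 − 4672 + 2152 = 8570 bp
Sorted largest to smallest: 8570, 1846, 674 bp.

8570, 1846, 674 bp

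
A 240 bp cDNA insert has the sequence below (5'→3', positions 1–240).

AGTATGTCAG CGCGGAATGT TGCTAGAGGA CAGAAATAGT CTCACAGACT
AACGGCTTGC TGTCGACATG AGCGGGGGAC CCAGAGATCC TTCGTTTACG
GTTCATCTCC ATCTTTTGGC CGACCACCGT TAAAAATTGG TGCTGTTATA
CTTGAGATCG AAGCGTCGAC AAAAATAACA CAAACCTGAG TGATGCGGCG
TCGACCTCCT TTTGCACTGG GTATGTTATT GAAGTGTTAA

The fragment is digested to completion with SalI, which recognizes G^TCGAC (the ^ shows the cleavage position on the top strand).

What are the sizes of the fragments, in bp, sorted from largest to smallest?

103, 62, 40, 35 bp

SalI sites (GTCGAC) start at positions 62, 165, 200.
SalI cuts after the first base of each site, so after positions 62, 165, 200.
Linear molecule, 3 cuts → 4 fragments:
  1–62 → 62 bp
  63–165 → 103 bp
  166–200 → 35 bp
  201–240 → 40 bp
Sorted largest to smallest: 103, 62, 40, 35 bp.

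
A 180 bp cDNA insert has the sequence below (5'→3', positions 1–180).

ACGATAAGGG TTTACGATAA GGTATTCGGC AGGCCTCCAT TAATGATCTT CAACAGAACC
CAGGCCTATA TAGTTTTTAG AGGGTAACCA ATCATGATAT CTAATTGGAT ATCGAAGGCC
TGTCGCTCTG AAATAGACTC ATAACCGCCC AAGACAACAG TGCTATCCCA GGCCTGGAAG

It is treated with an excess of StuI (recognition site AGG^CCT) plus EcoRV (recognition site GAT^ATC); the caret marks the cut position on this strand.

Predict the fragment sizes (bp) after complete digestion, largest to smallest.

StuI sites (AGGCCT) start at positions 31, 62, 116, 170.
StuI cuts after base 3 of each site, so after positions 33, 64, 118, 172.
EcoRV sites (GATATC) start at positions 96, 108.
EcoRV cuts after base 3 of each site, so after positions 98, 110.
Combined cut positions: 33, 64, 98, 110, 118, 172.
Linear molecule, 6 cuts → 7 fragments:
  1–33 → 33 bp
  34–64 → 31 bp
  65–98 → 34 bp
  99–110 → 12 bp
  111–118 → 8 bp
  119–172 → 54 bp
  173–180 → 8 bp
Sorted largest to smallest: 54, 34, 33, 31, 12, 8, 8 bp.

54, 34, 33, 31, 12, 8, 8 bp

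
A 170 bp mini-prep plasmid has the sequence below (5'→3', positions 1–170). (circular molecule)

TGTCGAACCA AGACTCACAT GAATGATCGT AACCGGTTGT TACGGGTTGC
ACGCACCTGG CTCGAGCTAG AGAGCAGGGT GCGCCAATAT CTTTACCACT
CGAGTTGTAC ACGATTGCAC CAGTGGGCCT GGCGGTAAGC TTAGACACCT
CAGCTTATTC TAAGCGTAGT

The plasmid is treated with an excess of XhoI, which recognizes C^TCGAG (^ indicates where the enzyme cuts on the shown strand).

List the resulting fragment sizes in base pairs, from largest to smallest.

132, 38 bp

XhoI sites (CTCGAG) start at positions 61, 99.
XhoI cuts after the first base of each site, so after positions 61, 99.
Circular molecule, 2 cuts → 2 fragments:
  62–99 → 38 bp
  100–170 then 1–61 → 71 + 61 = 132 bp
Sorted largest to smallest: 132, 38 bp.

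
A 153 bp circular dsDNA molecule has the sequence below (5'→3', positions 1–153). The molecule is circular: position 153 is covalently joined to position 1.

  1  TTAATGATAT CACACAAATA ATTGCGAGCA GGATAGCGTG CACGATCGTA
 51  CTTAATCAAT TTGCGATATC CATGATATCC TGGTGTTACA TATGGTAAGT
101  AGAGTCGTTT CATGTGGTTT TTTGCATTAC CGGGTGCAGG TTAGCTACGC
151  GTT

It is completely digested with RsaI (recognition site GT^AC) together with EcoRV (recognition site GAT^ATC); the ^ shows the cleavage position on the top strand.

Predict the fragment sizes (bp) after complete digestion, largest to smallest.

The RsaI site (GTAC) starts at position 48.
RsaI cuts after base 2 of each site, so after position 49.
EcoRV sites (GATATC) start at positions 6, 65, 74.
EcoRV cuts after base 3 of each site, so after positions 8, 67, 76.
Combined cut positions: 8, 49, 67, 76.
Circular molecule, 4 cuts → 4 fragments:
  9–49 → 41 bp
  50–67 → 18 bp
  68–76 → 9 bp
  77–153 then 1–8 → 77 + 8 = 85 bp
Sorted largest to smallest: 85, 41, 18, 9 bp.

85, 41, 18, 9 bp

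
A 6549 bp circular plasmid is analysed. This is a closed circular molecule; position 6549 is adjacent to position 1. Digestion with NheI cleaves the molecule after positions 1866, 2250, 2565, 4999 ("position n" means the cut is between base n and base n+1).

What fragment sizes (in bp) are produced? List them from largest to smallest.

Circular molecule, 4 cuts → 4 fragments:
  2250 − 1866 = 384 bp
  2565 − 2250 = 315 bp
  4999 − 2565 = 2434 bp
  wrap: 6549 − 4999 + 1866 = 3416 bp
Sorted largest to smallest: 3416, 2434, 384, 315 bp.

3416, 2434, 384, 315 bp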